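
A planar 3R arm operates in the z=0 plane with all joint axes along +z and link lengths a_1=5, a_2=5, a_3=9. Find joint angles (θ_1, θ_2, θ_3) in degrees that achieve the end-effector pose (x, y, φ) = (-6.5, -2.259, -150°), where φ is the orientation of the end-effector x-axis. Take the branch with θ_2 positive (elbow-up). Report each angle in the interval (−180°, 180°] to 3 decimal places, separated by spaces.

wrist centre = target − a_3·(cos φ, sin φ) = (1.2942, 2.2410)
cos θ_2 = (6.6971−5²−5²)/(2·5·5) = -0.8661; θ_2 = 150.0037° (elbow-up)
β = atan2(2.2410,1.2942) = 59.9926°; ψ = atan2(2.4997,0.6697) = 75.0019°
θ_1 = β − ψ = -15.0093°
θ_3 = φ − θ_1 − θ_2 = 75.0056° (wrapped to (-180°,180°])

-15.009 150.004 75.006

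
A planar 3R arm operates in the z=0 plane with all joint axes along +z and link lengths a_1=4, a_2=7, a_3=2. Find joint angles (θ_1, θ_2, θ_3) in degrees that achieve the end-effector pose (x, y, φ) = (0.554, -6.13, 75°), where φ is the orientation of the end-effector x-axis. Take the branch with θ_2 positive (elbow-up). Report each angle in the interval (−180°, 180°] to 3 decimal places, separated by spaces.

-150.001 90.005 134.995

wrist centre = target − a_3·(cos φ, sin φ) = (0.0364, -8.0619)
cos θ_2 = (64.9948−4²−7²)/(2·4·7) = -0.0001; θ_2 = 90.0053° (elbow-up)
β = atan2(-8.0619,0.0364) = -89.7416°; ψ = atan2(7.0000,3.9993) = 60.2591°
θ_1 = β − ψ = -150.0007°
θ_3 = φ − θ_1 − θ_2 = 134.9954° (wrapped to (-180°,180°])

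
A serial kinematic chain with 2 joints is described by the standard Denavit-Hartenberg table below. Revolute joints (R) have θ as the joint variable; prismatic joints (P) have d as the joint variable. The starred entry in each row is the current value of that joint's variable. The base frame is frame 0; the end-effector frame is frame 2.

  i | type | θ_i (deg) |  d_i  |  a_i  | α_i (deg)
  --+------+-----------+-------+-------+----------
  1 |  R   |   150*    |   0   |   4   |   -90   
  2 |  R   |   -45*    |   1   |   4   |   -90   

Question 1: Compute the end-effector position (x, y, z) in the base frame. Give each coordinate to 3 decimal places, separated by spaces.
-6.414 2.548 2.828

after link 1: o_1 = (-3.4641, 2.0000, 0.0000)
after link 2: o_2 = (-6.4136, 2.5482, 2.8284)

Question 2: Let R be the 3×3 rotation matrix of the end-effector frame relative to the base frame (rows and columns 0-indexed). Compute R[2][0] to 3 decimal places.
0.707

End-effector x-axis (col 0 of R) = (-0.6124,0.3536,0.7071)
R[2][0] = 0.7071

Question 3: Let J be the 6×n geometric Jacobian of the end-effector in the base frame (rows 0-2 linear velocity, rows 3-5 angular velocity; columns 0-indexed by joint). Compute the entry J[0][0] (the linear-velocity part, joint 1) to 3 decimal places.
-2.548

axis z_0 = ẑ; lever o_n−o_0 = (-6.4136,2.5482,2.8284)
cross product → J_v[:, 0] = (-2.5482,-6.4136,0.0000)
J_ω[:, 0] = z_0
entry J[0][0] = -2.5482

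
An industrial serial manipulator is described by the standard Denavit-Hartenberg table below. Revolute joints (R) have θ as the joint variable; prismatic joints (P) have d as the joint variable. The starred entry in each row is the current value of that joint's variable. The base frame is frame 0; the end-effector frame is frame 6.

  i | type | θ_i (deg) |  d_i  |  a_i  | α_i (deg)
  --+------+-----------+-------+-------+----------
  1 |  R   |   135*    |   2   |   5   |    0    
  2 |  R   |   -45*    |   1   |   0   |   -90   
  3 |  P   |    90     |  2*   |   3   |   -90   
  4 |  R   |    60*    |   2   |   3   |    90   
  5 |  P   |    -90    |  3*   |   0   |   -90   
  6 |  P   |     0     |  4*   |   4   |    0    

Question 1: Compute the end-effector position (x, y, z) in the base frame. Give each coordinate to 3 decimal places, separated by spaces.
-0.973 5.536 -6.098

after link 1: o_1 = (-3.5355, 3.5355, 2.0000)
after link 2: o_2 = (-3.5355, 3.5355, 3.0000)
after link 3: o_3 = (-5.5355, 3.5355, 0.0000)
after link 4: o_4 = (-2.9375, 1.5355, -1.5000)
after link 5: o_5 = (-4.4375, 1.5355, -4.0981)
after link 6: o_6 = (-0.9734, 5.5355, -6.0981)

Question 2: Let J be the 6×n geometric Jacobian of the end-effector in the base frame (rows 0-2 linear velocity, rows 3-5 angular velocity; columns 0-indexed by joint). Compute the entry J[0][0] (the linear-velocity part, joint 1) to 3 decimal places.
axis z_0 = ẑ; lever o_n−o_0 = (-0.9734,5.5355,-6.0981)
cross product → J_v[:, 0] = (-5.5355,-0.9734,0.0000)
J_ω[:, 0] = z_0
entry J[0][0] = -5.5355

-5.536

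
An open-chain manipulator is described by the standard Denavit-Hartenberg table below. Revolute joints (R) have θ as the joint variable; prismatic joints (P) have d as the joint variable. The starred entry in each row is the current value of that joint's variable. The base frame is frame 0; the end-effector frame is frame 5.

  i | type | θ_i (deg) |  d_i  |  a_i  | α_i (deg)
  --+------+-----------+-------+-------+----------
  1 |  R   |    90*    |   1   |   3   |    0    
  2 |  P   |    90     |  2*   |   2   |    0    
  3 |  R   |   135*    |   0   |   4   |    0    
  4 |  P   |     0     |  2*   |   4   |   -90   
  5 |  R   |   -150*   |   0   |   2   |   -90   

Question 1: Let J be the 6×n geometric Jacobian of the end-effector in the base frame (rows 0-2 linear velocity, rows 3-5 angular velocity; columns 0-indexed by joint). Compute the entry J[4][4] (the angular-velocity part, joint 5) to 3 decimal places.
0.707

axis z_4 = (0.7071,0.7071,0.0000); lever o_n−o_4 = (-1.2247,1.2247,1.0000)
cross product → J_v[:, 4] = (0.7071,-0.7071,1.7321)
J_ω[:, 4] = z_4
entry J[4][4] = 0.7071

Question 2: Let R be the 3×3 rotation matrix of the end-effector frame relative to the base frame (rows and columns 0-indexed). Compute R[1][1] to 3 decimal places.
-0.707

End-effector y-axis (col 1 of R) = (-0.7071,-0.7071,-0.0000)
R[1][1] = -0.7071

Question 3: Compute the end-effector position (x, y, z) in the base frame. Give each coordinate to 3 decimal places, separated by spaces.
2.432 -1.432 6.000

after link 1: o_1 = (0.0000, 3.0000, 1.0000)
after link 2: o_2 = (-2.0000, 3.0000, 3.0000)
after link 3: o_3 = (0.8284, 0.1716, 3.0000)
after link 4: o_4 = (3.6569, -2.6569, 5.0000)
after link 5: o_5 = (2.4321, -1.4321, 6.0000)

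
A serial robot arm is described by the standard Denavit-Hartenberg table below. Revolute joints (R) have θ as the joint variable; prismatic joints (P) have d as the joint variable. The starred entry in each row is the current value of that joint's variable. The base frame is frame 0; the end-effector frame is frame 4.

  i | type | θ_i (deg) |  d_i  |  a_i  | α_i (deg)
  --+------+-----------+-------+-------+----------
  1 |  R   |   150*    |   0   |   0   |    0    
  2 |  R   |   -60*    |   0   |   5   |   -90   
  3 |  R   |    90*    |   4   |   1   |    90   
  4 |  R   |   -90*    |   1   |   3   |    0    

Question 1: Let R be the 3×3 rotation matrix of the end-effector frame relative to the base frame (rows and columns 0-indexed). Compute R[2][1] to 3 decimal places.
End-effector y-axis (col 1 of R) = (-0.0000,0.0000,-1.0000)
R[2][1] = -1.0000

-1.000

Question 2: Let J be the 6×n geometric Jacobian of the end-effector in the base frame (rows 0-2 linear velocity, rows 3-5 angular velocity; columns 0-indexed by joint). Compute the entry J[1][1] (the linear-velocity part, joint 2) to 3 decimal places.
axis z_1 = (0.0000,0.0000,1.0000); lever o_n−o_1 = (-1.0000,6.0000,-1.0000)
cross product → J_v[:, 1] = (-6.0000,-1.0000,0.0000)
J_ω[:, 1] = z_1
entry J[1][1] = -1.0000

-1.000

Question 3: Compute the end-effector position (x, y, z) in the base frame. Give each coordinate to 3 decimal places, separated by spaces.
after link 1: o_1 = (0.0000, 0.0000, 0.0000)
after link 2: o_2 = (-0.0000, 5.0000, 0.0000)
after link 3: o_3 = (-4.0000, 5.0000, -1.0000)
after link 4: o_4 = (-1.0000, 6.0000, -1.0000)

-1.000 6.000 -1.000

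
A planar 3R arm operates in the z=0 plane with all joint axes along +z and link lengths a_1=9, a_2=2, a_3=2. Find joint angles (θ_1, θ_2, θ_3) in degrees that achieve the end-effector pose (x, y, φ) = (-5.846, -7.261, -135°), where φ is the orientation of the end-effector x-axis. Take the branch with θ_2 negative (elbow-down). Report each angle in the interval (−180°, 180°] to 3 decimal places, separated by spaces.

wrist centre = target − a_3·(cos φ, sin φ) = (-4.4318, -5.8468)
cos θ_2 = (53.8256−9²−2²)/(2·9·2) = -0.8660; θ_2 = -149.9919° (elbow-down)
β = atan2(-5.8468,-4.4318) = -127.1616°; ψ = atan2(-1.0002,7.2681) = -7.8359°
θ_1 = β − ψ = -119.3257°
θ_3 = φ − θ_1 − θ_2 = 134.3176° (wrapped to (-180°,180°])

-119.326 -149.992 134.318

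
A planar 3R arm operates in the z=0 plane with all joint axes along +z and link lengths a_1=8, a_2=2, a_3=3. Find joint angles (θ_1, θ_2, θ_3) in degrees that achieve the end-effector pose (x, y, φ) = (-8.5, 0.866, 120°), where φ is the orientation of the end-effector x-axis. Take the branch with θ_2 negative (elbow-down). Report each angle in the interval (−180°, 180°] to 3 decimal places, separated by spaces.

wrist centre = target − a_3·(cos φ, sin φ) = (-7.0000, -1.7321)
cos θ_2 = (52.0001−8²−2²)/(2·8·2) = -0.5000; θ_2 = -119.9998° (elbow-down)
β = atan2(-1.7321,-7.0000) = -166.1019°; ψ = atan2(-1.7321,7.0000) = -13.8979°
θ_1 = β − ψ = -152.2040°
θ_3 = φ − θ_1 − θ_2 = 32.2038° (wrapped to (-180°,180°])

-152.204 -120.000 32.204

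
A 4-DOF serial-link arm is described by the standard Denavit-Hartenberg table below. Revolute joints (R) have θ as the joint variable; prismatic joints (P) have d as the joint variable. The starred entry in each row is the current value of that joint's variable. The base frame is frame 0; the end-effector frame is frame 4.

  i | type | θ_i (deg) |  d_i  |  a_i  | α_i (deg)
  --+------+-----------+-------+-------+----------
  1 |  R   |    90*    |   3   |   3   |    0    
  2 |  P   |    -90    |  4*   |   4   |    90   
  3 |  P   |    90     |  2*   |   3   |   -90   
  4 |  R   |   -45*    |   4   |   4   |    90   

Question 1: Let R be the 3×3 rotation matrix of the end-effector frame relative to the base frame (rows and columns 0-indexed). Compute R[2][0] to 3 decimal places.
End-effector x-axis (col 0 of R) = (0.0000,-0.7071,0.7071)
R[2][0] = 0.7071

0.707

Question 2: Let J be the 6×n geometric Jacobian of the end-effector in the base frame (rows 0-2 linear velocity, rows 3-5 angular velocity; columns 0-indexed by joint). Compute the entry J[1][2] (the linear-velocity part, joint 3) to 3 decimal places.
prismatic axis z_2 = (0.0000,-1.0000,0.0000)
J_v[:, 2] = z_2; J_ω[:, 2] = (0,0,0)
entry J[1][2] = -1.0000

-1.000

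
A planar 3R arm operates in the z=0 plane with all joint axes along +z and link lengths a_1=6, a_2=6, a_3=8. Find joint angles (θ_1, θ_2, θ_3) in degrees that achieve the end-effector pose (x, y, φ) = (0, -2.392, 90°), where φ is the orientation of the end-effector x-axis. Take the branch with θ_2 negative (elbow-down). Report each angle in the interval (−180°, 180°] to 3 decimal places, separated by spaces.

-59.997 -60.006 -149.997

wrist centre = target − a_3·(cos φ, sin φ) = (-0.0000, -10.3920)
cos θ_2 = (107.9937−6²−6²)/(2·6·6) = 0.4999; θ_2 = -60.0058° (elbow-down)
β = atan2(-10.3920,-0.0000) = -90.0000°; ψ = atan2(-5.1965,8.9995) = -30.0029°
θ_1 = β − ψ = -59.9971°
θ_3 = φ − θ_1 − θ_2 = -149.9971° (wrapped to (-180°,180°])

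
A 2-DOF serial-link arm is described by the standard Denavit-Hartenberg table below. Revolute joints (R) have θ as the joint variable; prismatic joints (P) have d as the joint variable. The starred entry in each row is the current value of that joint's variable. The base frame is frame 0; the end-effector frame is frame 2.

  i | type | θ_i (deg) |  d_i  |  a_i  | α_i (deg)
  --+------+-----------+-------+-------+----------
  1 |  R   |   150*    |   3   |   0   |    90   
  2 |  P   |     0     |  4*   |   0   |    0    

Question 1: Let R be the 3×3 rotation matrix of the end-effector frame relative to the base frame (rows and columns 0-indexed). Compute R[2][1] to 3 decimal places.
1.000

End-effector y-axis (col 1 of R) = (-0.0000,-0.0000,1.0000)
R[2][1] = 1.0000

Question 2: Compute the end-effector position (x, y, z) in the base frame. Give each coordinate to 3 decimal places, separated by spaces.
after link 1: o_1 = (0.0000, 0.0000, 3.0000)
after link 2: o_2 = (2.0000, 3.4641, 3.0000)

2.000 3.464 3.000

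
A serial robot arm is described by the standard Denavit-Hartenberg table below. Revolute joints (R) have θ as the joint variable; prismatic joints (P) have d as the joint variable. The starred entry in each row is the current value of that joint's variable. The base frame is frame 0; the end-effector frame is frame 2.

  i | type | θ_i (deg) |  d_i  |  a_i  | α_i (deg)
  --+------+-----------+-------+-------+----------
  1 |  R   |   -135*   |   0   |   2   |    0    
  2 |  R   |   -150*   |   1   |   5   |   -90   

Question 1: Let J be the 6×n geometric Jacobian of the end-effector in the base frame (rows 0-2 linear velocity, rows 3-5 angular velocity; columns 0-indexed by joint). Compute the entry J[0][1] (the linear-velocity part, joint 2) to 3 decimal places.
-4.830

axis z_1 = (0.0000,0.0000,1.0000); lever o_n−o_1 = (1.2941,4.8296,1.0000)
cross product → J_v[:, 1] = (-4.8296,1.2941,0.0000)
J_ω[:, 1] = z_1
entry J[0][1] = -4.8296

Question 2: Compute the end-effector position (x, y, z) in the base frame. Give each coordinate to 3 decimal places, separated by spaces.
after link 1: o_1 = (-1.4142, -1.4142, 0.0000)
after link 2: o_2 = (-0.1201, 3.4154, 1.0000)

-0.120 3.415 1.000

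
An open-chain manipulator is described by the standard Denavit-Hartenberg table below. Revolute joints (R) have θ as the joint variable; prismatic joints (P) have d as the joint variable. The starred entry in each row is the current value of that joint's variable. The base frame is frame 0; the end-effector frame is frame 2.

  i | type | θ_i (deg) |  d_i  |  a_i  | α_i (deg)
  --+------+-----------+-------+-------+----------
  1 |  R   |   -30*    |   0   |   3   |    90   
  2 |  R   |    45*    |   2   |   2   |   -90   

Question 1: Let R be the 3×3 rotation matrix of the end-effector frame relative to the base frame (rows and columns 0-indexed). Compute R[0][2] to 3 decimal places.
-0.612

End-effector z-axis (col 2 of R) = (-0.6124,0.3536,0.7071)
R[0][2] = -0.6124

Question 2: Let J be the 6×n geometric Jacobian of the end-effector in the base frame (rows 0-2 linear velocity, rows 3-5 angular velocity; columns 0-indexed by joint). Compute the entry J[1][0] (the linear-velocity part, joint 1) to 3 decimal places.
2.823

axis z_0 = ẑ; lever o_n−o_0 = (2.8228,-3.9392,1.4142)
cross product → J_v[:, 0] = (3.9392,2.8228,-0.0000)
J_ω[:, 0] = z_0
entry J[1][0] = 2.8228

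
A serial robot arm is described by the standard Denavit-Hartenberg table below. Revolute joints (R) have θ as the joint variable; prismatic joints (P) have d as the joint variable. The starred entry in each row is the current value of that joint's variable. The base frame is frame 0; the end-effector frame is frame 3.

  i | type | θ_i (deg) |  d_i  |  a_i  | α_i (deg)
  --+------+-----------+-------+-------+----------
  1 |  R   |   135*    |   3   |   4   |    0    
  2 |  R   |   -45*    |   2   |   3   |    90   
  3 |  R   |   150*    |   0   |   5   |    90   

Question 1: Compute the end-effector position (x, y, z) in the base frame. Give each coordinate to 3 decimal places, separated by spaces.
-2.828 1.498 7.500

after link 1: o_1 = (-2.8284, 2.8284, 3.0000)
after link 2: o_2 = (-2.8284, 5.8284, 5.0000)
after link 3: o_3 = (-2.8284, 1.4983, 7.5000)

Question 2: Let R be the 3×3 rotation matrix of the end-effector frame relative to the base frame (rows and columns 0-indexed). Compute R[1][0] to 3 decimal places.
End-effector x-axis (col 0 of R) = (-0.0000,-0.8660,0.5000)
R[1][0] = -0.8660

-0.866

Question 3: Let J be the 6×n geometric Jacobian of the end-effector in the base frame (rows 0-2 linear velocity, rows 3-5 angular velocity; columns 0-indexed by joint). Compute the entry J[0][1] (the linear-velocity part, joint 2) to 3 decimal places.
1.330

axis z_1 = (0.0000,0.0000,1.0000); lever o_n−o_1 = (0.0000,-1.3301,4.5000)
cross product → J_v[:, 1] = (1.3301,0.0000,-0.0000)
J_ω[:, 1] = z_1
entry J[0][1] = 1.3301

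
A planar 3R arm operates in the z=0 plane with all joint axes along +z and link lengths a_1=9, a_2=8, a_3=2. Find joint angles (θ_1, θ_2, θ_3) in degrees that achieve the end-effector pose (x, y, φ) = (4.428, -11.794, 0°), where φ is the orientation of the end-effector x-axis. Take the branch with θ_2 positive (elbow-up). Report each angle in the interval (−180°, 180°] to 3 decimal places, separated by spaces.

-120.002 90.003 29.999

wrist centre = target − a_3·(cos φ, sin φ) = (2.4280, -11.7940)
cos θ_2 = (144.9936−9²−8²)/(2·9·8) = -0.0000; θ_2 = 90.0025° (elbow-up)
β = atan2(-11.7940,2.4280) = -78.3672°; ψ = atan2(8.0000,8.9996) = 41.6347°
θ_1 = β − ψ = -120.0018°
θ_3 = φ − θ_1 − θ_2 = 29.9993° (wrapped to (-180°,180°])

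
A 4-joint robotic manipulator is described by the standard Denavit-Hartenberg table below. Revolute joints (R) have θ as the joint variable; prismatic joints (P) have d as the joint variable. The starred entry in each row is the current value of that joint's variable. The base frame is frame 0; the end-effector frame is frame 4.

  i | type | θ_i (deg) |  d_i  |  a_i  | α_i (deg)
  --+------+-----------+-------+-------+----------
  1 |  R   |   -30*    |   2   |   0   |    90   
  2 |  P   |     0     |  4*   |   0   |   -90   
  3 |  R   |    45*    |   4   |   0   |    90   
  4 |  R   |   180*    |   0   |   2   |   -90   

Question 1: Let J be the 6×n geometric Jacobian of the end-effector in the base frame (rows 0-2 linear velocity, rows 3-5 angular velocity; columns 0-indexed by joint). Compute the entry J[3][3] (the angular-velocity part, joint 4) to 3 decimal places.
axis z_3 = (0.2588,-0.9659,0.0000); lever o_n−o_3 = (-1.9319,-0.5176,0.0000)
cross product → J_v[:, 3] = (0.0000,-0.0000,-2.0000)
J_ω[:, 3] = z_3
entry J[3][3] = 0.2588

0.259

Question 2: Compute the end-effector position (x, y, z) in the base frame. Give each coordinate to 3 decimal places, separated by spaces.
-3.932 -3.982 6.000

after link 1: o_1 = (0.0000, 0.0000, 2.0000)
after link 2: o_2 = (-2.0000, -3.4641, 2.0000)
after link 3: o_3 = (-2.0000, -3.4641, 6.0000)
after link 4: o_4 = (-3.9319, -3.9817, 6.0000)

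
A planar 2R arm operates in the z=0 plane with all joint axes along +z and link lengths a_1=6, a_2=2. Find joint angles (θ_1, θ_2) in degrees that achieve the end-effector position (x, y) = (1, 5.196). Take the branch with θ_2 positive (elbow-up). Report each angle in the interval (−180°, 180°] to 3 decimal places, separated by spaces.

cos θ_2 = (27.9984−6²−2²)/(2·6·2) = -0.5001; θ_2 = 120.0044° (elbow-up)
β = atan2(5.1960,1.0000) = 79.1063°; ψ = atan2(1.7320,4.9999) = 19.1063°
θ_1 = β − ψ = 60.0000°

60.000 120.004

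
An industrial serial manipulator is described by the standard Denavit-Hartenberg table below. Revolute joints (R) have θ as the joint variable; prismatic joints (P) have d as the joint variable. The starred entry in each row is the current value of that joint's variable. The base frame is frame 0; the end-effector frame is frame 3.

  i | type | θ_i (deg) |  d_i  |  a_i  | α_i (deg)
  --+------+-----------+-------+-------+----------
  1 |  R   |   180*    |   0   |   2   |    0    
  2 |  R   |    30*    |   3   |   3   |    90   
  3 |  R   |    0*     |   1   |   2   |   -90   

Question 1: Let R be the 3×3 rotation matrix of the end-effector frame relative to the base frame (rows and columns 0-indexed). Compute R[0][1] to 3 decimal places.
0.500

End-effector y-axis (col 1 of R) = (0.5000,-0.8660,0.0000)
R[0][1] = 0.5000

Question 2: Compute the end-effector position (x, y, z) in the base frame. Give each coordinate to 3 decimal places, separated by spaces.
-6.830 -1.634 3.000

after link 1: o_1 = (-2.0000, 0.0000, 0.0000)
after link 2: o_2 = (-4.5981, -1.5000, 3.0000)
after link 3: o_3 = (-6.8301, -1.6340, 3.0000)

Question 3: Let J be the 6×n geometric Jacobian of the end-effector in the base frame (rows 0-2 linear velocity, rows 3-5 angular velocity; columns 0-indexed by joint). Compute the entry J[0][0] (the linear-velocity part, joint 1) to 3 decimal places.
axis z_0 = ẑ; lever o_n−o_0 = (-6.8301,-1.6340,3.0000)
cross product → J_v[:, 0] = (1.6340,-6.8301,0.0000)
J_ω[:, 0] = z_0
entry J[0][0] = 1.6340

1.634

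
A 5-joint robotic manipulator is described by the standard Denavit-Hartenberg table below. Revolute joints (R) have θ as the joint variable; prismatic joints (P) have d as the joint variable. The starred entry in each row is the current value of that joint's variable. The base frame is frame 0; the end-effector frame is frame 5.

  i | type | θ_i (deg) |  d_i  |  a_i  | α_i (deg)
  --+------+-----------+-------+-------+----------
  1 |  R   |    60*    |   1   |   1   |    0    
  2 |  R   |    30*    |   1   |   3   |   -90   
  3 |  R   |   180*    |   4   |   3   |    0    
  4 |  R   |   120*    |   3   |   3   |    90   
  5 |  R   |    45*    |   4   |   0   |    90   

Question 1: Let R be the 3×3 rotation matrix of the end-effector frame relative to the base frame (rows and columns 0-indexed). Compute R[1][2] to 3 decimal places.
0.354

End-effector z-axis (col 2 of R) = (0.7071,0.3536,0.6124)
R[1][2] = 0.3536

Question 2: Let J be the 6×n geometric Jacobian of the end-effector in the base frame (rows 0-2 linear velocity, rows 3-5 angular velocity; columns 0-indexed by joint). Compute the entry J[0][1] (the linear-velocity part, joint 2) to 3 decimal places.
axis z_1 = (0.0000,0.0000,1.0000); lever o_n−o_1 = (-7.0000,-1.9641,5.5981)
cross product → J_v[:, 1] = (1.9641,-7.0000,0.0000)
J_ω[:, 1] = z_1
entry J[0][1] = 1.9641

1.964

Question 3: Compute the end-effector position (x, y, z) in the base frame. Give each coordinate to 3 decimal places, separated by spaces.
after link 1: o_1 = (0.5000, 0.8660, 1.0000)
after link 2: o_2 = (0.5000, 3.8660, 2.0000)
after link 3: o_3 = (-3.5000, 0.8660, 2.0000)
after link 4: o_4 = (-6.5000, 2.3660, 4.5981)
after link 5: o_5 = (-6.5000, -1.0981, 6.5981)

-6.500 -1.098 6.598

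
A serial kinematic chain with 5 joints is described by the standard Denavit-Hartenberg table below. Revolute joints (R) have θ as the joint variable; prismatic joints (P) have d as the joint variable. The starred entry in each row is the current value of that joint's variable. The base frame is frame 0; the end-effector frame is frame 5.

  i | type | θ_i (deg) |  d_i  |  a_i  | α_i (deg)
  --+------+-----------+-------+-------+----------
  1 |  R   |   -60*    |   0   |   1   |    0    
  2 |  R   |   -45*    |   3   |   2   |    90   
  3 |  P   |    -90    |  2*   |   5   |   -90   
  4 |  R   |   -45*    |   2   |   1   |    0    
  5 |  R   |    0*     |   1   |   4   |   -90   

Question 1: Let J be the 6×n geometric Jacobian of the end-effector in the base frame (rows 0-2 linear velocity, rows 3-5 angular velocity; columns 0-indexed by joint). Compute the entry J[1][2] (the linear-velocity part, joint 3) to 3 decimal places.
0.259

prismatic axis z_2 = (-0.9659,0.2588,0.0000)
J_v[:, 2] = z_2; J_ω[:, 2] = (0,0,0)
entry J[1][2] = 0.2588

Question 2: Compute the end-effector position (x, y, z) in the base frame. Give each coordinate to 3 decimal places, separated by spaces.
after link 1: o_1 = (0.5000, -0.8660, 0.0000)
after link 2: o_2 = (-0.0176, -2.7979, 3.0000)
after link 3: o_3 = (-1.9495, -2.2802, -2.0000)
after link 4: o_4 = (-3.1501, -4.0291, -2.7071)
after link 5: o_5 = (-6.1410, -4.2630, -5.5355)

-6.141 -4.263 -5.536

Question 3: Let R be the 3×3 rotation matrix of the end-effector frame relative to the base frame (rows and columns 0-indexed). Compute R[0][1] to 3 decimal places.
End-effector y-axis (col 1 of R) = (0.2588,0.9659,-0.0000)
R[0][1] = 0.2588

0.259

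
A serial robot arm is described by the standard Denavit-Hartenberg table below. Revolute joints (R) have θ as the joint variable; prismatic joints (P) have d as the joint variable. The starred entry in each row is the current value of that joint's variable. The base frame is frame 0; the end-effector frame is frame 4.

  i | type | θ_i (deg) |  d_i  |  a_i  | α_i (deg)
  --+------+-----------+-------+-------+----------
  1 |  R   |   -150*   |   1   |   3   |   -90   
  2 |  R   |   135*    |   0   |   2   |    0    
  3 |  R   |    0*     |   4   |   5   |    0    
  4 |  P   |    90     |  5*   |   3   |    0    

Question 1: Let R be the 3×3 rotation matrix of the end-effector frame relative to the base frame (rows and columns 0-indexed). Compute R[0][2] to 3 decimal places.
End-effector z-axis (col 2 of R) = (0.5000,-0.8660,0.0000)
R[0][2] = 0.5000

0.500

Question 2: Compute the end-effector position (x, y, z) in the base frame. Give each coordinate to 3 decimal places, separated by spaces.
8.026 -5.759 -1.828

after link 1: o_1 = (-2.5981, -1.5000, 1.0000)
after link 2: o_2 = (-1.3733, -0.7929, -0.4142)
after link 3: o_3 = (3.6885, -2.4892, -3.9497)
after link 4: o_4 = (8.0256, -5.7587, -1.8284)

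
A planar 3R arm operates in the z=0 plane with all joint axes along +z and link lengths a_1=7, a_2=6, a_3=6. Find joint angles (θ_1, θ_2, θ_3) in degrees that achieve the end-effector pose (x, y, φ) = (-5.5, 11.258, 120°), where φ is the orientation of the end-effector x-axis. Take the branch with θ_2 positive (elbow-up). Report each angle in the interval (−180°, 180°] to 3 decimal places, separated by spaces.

60.000 120.003 -60.003

wrist centre = target − a_3·(cos φ, sin φ) = (-2.5000, 6.0618)
cos θ_2 = (42.9960−7²−6²)/(2·7·6) = -0.5000; θ_2 = 120.0032° (elbow-up)
β = atan2(6.0618,-2.5000) = 112.4120°; ψ = atan2(5.1960,3.9997) = 52.4120°
θ_1 = β − ψ = 60.0000°
θ_3 = φ − θ_1 − θ_2 = -60.0032° (wrapped to (-180°,180°])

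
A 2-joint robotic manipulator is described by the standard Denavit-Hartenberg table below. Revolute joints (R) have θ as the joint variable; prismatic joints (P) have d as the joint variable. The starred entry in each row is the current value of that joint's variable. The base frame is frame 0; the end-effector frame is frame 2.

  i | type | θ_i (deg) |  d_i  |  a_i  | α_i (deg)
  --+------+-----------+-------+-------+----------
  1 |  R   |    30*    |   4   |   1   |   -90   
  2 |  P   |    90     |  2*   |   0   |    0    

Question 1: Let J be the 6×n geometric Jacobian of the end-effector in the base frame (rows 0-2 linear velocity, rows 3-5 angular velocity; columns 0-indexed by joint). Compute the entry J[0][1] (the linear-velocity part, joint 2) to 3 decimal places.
-0.500

prismatic axis z_1 = (-0.5000,0.8660,0.0000)
J_v[:, 1] = z_1; J_ω[:, 1] = (0,0,0)
entry J[0][1] = -0.5000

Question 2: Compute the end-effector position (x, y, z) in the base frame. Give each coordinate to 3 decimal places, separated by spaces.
after link 1: o_1 = (0.8660, 0.5000, 4.0000)
after link 2: o_2 = (-0.1340, 2.2321, 4.0000)

-0.134 2.232 4.000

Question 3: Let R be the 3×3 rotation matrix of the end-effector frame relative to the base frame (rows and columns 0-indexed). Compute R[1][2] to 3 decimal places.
End-effector z-axis (col 2 of R) = (-0.5000,0.8660,0.0000)
R[1][2] = 0.8660

0.866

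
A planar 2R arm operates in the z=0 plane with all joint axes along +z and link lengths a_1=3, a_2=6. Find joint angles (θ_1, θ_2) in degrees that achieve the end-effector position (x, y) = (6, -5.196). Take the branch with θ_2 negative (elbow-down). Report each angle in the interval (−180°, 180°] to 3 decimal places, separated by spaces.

0.003 -60.003

cos θ_2 = (62.9984−3²−6²)/(2·3·6) = 0.5000; θ_2 = -60.0029° (elbow-down)
β = atan2(-5.1960,6.0000) = -40.8926°; ψ = atan2(-5.1963,5.9997) = -40.8955°
θ_1 = β − ψ = 0.0029°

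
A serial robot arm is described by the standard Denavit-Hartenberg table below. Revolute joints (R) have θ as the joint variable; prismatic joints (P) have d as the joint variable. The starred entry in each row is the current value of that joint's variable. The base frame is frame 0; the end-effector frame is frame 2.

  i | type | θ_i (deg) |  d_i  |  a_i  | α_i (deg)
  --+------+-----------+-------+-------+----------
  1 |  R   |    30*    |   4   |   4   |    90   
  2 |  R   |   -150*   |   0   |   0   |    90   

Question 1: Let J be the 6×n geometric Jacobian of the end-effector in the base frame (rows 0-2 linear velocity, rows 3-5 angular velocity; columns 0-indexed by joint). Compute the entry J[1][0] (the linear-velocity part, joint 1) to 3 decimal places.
axis z_0 = ẑ; lever o_n−o_0 = (3.4641,2.0000,4.0000)
cross product → J_v[:, 0] = (-2.0000,3.4641,0.0000)
J_ω[:, 0] = z_0
entry J[1][0] = 3.4641

3.464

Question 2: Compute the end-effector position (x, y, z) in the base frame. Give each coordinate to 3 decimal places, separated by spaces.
after link 1: o_1 = (3.4641, 2.0000, 4.0000)
after link 2: o_2 = (3.4641, 2.0000, 4.0000)

3.464 2.000 4.000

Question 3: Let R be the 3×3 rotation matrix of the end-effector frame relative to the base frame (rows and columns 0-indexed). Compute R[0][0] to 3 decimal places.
End-effector x-axis (col 0 of R) = (-0.7500,-0.4330,-0.5000)
R[0][0] = -0.7500

-0.750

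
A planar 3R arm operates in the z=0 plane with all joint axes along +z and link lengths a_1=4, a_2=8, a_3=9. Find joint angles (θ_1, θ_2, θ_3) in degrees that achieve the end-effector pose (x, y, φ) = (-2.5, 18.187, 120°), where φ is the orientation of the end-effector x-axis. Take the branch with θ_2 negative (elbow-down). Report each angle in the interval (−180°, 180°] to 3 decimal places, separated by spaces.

wrist centre = target − a_3·(cos φ, sin φ) = (2.0000, 10.3928)
cos θ_2 = (112.0097−4²−8²)/(2·4·8) = 0.5002; θ_2 = -59.9900° (elbow-down)
β = atan2(10.3928,2.0000) = 79.1071°; ψ = atan2(-6.9275,8.0012) = -40.8862°
θ_1 = β − ψ = 119.9933°
θ_3 = φ − θ_1 − θ_2 = 59.9967° (wrapped to (-180°,180°])

119.993 -59.990 59.997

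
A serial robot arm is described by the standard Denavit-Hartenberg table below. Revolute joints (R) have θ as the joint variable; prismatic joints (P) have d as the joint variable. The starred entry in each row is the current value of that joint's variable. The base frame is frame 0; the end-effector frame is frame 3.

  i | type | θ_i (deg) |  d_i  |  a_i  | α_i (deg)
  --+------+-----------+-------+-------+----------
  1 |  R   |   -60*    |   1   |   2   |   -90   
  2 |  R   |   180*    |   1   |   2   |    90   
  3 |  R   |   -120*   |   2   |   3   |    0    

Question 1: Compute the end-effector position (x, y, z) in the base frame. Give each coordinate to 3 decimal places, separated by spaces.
-0.634 -2.098 -1.000

after link 1: o_1 = (1.0000, -1.7321, 1.0000)
after link 2: o_2 = (0.8660, 0.5000, 1.0000)
after link 3: o_3 = (-0.6340, -2.0981, -1.0000)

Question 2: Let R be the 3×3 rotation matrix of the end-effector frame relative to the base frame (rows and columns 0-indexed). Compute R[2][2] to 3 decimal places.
-1.000

End-effector z-axis (col 2 of R) = (0.0000,-0.0000,-1.0000)
R[2][2] = -1.0000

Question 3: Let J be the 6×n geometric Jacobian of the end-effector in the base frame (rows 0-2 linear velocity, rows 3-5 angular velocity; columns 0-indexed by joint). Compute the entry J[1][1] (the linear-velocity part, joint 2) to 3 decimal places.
axis z_1 = (0.8660,0.5000,0.0000); lever o_n−o_1 = (-1.6340,-0.3660,-2.0000)
cross product → J_v[:, 1] = (-1.0000,1.7321,0.5000)
J_ω[:, 1] = z_1
entry J[1][1] = 1.7321

1.732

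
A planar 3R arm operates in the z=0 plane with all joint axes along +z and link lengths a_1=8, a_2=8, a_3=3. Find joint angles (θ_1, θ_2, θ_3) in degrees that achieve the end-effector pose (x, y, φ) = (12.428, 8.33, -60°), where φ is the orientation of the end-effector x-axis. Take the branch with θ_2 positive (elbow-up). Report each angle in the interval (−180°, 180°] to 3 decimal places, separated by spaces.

wrist centre = target − a_3·(cos φ, sin φ) = (10.9280, 10.9281)
cos θ_2 = (238.8440−8²−8²)/(2·8·8) = 0.8660; θ_2 = 30.0065° (elbow-up)
β = atan2(10.9281,10.9280) = 45.0002°; ψ = atan2(4.0008,14.9278) = 15.0032°
θ_1 = β − ψ = 29.9970°
θ_3 = φ − θ_1 − θ_2 = -120.0034° (wrapped to (-180°,180°])

29.997 30.006 -120.003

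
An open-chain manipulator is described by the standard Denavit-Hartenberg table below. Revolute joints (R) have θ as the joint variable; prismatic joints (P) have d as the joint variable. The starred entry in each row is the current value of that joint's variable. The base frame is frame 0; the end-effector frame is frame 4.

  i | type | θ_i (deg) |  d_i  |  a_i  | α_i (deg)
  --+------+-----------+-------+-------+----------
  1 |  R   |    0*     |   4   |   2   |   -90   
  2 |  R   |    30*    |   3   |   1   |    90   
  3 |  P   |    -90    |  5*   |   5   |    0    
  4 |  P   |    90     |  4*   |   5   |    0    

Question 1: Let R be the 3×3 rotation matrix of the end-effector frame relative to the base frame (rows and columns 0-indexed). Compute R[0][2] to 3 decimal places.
End-effector z-axis (col 2 of R) = (0.5000,0.0000,0.8660)
R[0][2] = 0.5000

0.500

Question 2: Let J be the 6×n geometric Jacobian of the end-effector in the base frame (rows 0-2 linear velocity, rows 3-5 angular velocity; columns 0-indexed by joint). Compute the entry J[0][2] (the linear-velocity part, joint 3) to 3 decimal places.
0.500

prismatic axis z_2 = (0.5000,0.0000,0.8660)
J_v[:, 2] = z_2; J_ω[:, 2] = (0,0,0)
entry J[0][2] = 0.5000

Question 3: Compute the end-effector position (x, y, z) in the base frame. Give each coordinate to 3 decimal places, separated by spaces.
11.696 -2.000 8.794

after link 1: o_1 = (2.0000, 0.0000, 4.0000)
after link 2: o_2 = (2.8660, 3.0000, 3.5000)
after link 3: o_3 = (5.3660, -2.0000, 7.8301)
after link 4: o_4 = (11.6962, -2.0000, 8.7942)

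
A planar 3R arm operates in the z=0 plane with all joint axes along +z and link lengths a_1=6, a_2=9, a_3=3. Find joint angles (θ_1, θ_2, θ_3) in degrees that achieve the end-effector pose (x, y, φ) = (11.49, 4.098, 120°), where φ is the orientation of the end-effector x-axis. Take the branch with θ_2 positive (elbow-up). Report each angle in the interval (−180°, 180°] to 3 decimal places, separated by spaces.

wrist centre = target − a_3·(cos φ, sin φ) = (12.9900, 1.4999)
cos θ_2 = (170.9899−6²−9²)/(2·6·9) = 0.4999; θ_2 = 60.0062° (elbow-up)
β = atan2(1.4999,12.9900) = 6.5866°; ψ = atan2(7.7947,10.4992) = 36.5907°
θ_1 = β − ψ = -30.0041°
θ_3 = φ − θ_1 − θ_2 = 89.9979° (wrapped to (-180°,180°])

-30.004 60.006 89.998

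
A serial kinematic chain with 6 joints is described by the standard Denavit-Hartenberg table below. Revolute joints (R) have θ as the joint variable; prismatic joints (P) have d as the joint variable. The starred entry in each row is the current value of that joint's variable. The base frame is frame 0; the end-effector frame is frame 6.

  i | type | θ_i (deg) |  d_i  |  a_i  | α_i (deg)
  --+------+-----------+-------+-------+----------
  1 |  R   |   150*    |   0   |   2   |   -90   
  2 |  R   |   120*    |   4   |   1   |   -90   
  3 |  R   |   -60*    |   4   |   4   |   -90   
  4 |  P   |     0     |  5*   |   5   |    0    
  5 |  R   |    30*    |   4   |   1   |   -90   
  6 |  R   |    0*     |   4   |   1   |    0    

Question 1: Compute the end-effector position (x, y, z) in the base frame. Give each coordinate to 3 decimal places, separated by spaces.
0.087 -8.205 -11.629

after link 1: o_1 = (-1.7321, 1.0000, 0.0000)
after link 2: o_2 = (-3.2990, -2.7141, -0.8660)
after link 3: o_3 = (-1.1651, -7.9462, -0.5981)
after link 4: o_4 = (0.8774, -11.2386, -6.5131)
after link 5: o_5 = (2.8149, -10.9139, -10.1381)
after link 6: o_6 = (0.0873, -8.2051, -11.6292)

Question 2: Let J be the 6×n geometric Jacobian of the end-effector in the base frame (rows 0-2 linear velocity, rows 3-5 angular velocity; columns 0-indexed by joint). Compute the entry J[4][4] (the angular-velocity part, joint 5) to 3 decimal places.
axis z_4 = (0.6250,0.2165,-0.7500); lever o_n−o_4 = (-0.7901,3.0335,-5.1160)
cross product → J_v[:, 4] = (1.1675,3.7901,2.0670)
J_ω[:, 4] = z_4
entry J[4][4] = 0.2165

0.217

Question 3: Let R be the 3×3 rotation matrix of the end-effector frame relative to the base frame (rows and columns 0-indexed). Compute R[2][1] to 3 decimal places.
0.750

End-effector y-axis (col 1 of R) = (-0.6250,-0.2165,0.7500)
R[2][1] = 0.7500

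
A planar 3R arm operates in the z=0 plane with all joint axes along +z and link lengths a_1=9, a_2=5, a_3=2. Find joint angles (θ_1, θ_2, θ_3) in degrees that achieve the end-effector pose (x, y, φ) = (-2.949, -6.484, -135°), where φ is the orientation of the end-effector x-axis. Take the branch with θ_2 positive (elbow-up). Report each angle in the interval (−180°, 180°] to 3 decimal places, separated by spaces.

wrist centre = target − a_3·(cos φ, sin φ) = (-1.5348, -5.0698)
cos θ_2 = (28.0583−9²−5²)/(2·9·5) = -0.8660; θ_2 = 149.9992° (elbow-up)
β = atan2(-5.0698,-1.5348) = -106.8427°; ψ = atan2(2.5001,4.6699) = 28.1626°
θ_1 = β − ψ = -135.0053°
θ_3 = φ − θ_1 − θ_2 = -149.9939° (wrapped to (-180°,180°])

-135.005 149.999 -149.994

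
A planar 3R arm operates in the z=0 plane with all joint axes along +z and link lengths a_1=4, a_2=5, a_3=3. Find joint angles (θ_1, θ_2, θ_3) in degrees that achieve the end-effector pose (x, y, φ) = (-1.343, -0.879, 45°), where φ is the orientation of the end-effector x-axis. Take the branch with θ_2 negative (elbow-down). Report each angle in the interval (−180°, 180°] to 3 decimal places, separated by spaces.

wrist centre = target − a_3·(cos φ, sin φ) = (-3.4643, -3.0003)
cos θ_2 = (21.0034−4²−5²)/(2·4·5) = -0.4999; θ_2 = -119.9943° (elbow-down)
β = atan2(-3.0003,-3.4643) = -139.1054°; ψ = atan2(-4.3304,1.5004) = -70.8893°
θ_1 = β − ψ = -68.2160°
θ_3 = φ − θ_1 − θ_2 = -126.7897° (wrapped to (-180°,180°])

-68.216 -119.994 -126.790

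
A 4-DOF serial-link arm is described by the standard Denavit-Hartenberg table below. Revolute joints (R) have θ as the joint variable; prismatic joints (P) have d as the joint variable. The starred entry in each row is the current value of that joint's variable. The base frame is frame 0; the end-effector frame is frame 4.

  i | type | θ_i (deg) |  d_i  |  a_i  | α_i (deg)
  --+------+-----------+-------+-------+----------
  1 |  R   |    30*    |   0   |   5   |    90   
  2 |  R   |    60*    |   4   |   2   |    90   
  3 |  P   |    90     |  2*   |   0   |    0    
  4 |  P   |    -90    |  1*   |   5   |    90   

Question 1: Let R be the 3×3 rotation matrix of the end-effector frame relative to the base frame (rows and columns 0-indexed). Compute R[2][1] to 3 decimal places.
-0.500

End-effector y-axis (col 1 of R) = (0.7500,0.4330,-0.5000)
R[2][1] = -0.5000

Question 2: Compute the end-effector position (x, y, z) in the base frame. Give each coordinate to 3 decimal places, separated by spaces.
after link 1: o_1 = (4.3301, 2.5000, 0.0000)
after link 2: o_2 = (7.1962, -0.4641, 1.7321)
after link 3: o_3 = (8.6962, 0.4019, 0.7321)
after link 4: o_4 = (11.6112, 2.0849, 4.5622)

11.611 2.085 4.562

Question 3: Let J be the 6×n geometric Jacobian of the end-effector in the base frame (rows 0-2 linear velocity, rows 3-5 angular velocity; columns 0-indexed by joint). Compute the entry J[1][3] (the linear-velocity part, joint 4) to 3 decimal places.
0.433

prismatic axis z_3 = (0.7500,0.4330,-0.5000)
J_v[:, 3] = z_3; J_ω[:, 3] = (0,0,0)
entry J[1][3] = 0.4330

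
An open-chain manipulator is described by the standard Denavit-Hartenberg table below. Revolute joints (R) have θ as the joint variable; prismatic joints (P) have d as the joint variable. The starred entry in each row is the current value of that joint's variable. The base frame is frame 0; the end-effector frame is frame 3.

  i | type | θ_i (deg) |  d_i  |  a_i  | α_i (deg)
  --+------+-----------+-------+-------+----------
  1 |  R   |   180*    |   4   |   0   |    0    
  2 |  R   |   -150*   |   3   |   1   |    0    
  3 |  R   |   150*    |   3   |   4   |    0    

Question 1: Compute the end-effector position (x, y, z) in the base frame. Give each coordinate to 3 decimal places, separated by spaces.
-3.134 0.500 10.000

after link 1: o_1 = (0.0000, 0.0000, 4.0000)
after link 2: o_2 = (0.8660, 0.5000, 7.0000)
after link 3: o_3 = (-3.1340, 0.5000, 10.0000)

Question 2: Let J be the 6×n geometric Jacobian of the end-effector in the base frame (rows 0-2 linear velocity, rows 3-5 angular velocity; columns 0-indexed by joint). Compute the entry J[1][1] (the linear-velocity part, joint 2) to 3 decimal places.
axis z_1 = (0.0000,0.0000,1.0000); lever o_n−o_1 = (-3.1340,0.5000,6.0000)
cross product → J_v[:, 1] = (-0.5000,-3.1340,0.0000)
J_ω[:, 1] = z_1
entry J[1][1] = -3.1340

-3.134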